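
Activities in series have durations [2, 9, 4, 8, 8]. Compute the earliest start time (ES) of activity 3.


Activity 3 starts after activities 1 through 2 complete.
Predecessor durations: [2, 9]
ES = 2 + 9 = 11

11


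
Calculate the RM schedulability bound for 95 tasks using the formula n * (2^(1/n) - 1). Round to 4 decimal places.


Compute 2^(1/95) = 1.0073229689
Subtract 1: 1.0073229689 - 1 = 0.0073229689
Multiply by n: 95 * 0.0073229689 = 0.6956820455
Round to 4 dp: 0.6957

0.6957


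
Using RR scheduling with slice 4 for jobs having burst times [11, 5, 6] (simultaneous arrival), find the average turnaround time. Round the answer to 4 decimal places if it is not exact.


Time quantum = 4
Execution trace:
  J1 runs 4 units, time = 4
  J2 runs 4 units, time = 8
  J3 runs 4 units, time = 12
  J1 runs 4 units, time = 16
  J2 runs 1 units, time = 17
  J3 runs 2 units, time = 19
  J1 runs 3 units, time = 22
Finish times: [22, 17, 19]
Average turnaround = 58/3 = 19.3333

19.3333


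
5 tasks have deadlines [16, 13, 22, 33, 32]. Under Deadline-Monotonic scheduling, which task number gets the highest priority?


Sort tasks by relative deadline (ascending):
  Task 2: deadline = 13
  Task 1: deadline = 16
  Task 3: deadline = 22
  Task 5: deadline = 32
  Task 4: deadline = 33
Priority order (highest first): [2, 1, 3, 5, 4]
Highest priority task = 2

2


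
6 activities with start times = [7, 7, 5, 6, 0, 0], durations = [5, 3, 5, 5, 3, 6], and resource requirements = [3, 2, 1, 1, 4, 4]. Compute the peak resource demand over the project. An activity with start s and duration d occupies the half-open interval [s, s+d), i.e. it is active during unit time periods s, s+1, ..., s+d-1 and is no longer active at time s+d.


Each activity i is active on [start_i, start_i + duration_i).
Compute total resource usage per time slot:
  t=0: active resources = [4, 4], total = 8
  t=1: active resources = [4, 4], total = 8
  t=2: active resources = [4, 4], total = 8
  t=3: active resources = [4], total = 4
  t=4: active resources = [4], total = 4
  t=5: active resources = [1, 4], total = 5
  t=6: active resources = [1, 1], total = 2
  t=7: active resources = [3, 2, 1, 1], total = 7
  t=8: active resources = [3, 2, 1, 1], total = 7
  t=9: active resources = [3, 2, 1, 1], total = 7
  t=10: active resources = [3, 1], total = 4
  t=11: active resources = [3], total = 3
Peak resource demand = 8

8


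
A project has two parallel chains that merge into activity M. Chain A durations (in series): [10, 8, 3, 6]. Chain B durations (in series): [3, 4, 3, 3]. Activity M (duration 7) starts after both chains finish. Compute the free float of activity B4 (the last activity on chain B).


ES(B4) = sum of predecessors on chain B = 10
EF(B4) = ES + duration = 10 + 3 = 13
Successor of B4 is M. ES(M) = max(sum(A), sum(B)) = max(27, 13) = 27
Free float = ES(successor) - EF(current) = 27 - 13 = 14

14


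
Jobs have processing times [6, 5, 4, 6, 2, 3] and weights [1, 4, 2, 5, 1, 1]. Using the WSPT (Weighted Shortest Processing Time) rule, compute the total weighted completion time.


Compute p/w ratios and sort ascending (WSPT): [(6, 5), (5, 4), (4, 2), (2, 1), (3, 1), (6, 1)]
Compute weighted completion times:
  Job (p=6,w=5): C=6, w*C=5*6=30
  Job (p=5,w=4): C=11, w*C=4*11=44
  Job (p=4,w=2): C=15, w*C=2*15=30
  Job (p=2,w=1): C=17, w*C=1*17=17
  Job (p=3,w=1): C=20, w*C=1*20=20
  Job (p=6,w=1): C=26, w*C=1*26=26
Total weighted completion time = 167

167


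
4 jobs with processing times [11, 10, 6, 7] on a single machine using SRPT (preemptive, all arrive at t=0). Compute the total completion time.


Since all jobs arrive at t=0, SRPT equals SPT ordering.
SPT order: [6, 7, 10, 11]
Completion times:
  Job 1: p=6, C=6
  Job 2: p=7, C=13
  Job 3: p=10, C=23
  Job 4: p=11, C=34
Total completion time = 6 + 13 + 23 + 34 = 76

76


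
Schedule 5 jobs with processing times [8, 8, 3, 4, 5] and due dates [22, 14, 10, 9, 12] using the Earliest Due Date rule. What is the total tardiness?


Sort by due date (EDD order): [(4, 9), (3, 10), (5, 12), (8, 14), (8, 22)]
Compute completion times and tardiness:
  Job 1: p=4, d=9, C=4, tardiness=max(0,4-9)=0
  Job 2: p=3, d=10, C=7, tardiness=max(0,7-10)=0
  Job 3: p=5, d=12, C=12, tardiness=max(0,12-12)=0
  Job 4: p=8, d=14, C=20, tardiness=max(0,20-14)=6
  Job 5: p=8, d=22, C=28, tardiness=max(0,28-22)=6
Total tardiness = 12

12


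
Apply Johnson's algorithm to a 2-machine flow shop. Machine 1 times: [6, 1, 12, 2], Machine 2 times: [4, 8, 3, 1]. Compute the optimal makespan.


Apply Johnson's rule:
  Group 1 (a <= b): [(2, 1, 8)]
  Group 2 (a > b): [(1, 6, 4), (3, 12, 3), (4, 2, 1)]
Optimal job order: [2, 1, 3, 4]
Schedule:
  Job 2: M1 done at 1, M2 done at 9
  Job 1: M1 done at 7, M2 done at 13
  Job 3: M1 done at 19, M2 done at 22
  Job 4: M1 done at 21, M2 done at 23
Makespan = 23

23


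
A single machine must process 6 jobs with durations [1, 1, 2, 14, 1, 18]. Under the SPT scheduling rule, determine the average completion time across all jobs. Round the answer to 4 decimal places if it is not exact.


Sort jobs by processing time (SPT order): [1, 1, 1, 2, 14, 18]
Compute completion times sequentially:
  Job 1: processing = 1, completes at 1
  Job 2: processing = 1, completes at 2
  Job 3: processing = 1, completes at 3
  Job 4: processing = 2, completes at 5
  Job 5: processing = 14, completes at 19
  Job 6: processing = 18, completes at 37
Sum of completion times = 67
Average completion time = 67/6 = 11.1667

11.1667


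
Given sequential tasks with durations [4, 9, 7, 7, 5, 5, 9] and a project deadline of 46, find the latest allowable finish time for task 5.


LF(activity 5) = deadline - sum of successor durations
Successors: activities 6 through 7 with durations [5, 9]
Sum of successor durations = 14
LF = 46 - 14 = 32

32


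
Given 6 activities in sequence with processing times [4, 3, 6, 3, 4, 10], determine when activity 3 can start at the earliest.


Activity 3 starts after activities 1 through 2 complete.
Predecessor durations: [4, 3]
ES = 4 + 3 = 7

7


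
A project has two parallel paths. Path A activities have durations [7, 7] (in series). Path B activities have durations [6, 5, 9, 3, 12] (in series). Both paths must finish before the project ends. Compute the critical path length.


Path A total = 7 + 7 = 14
Path B total = 6 + 5 + 9 + 3 + 12 = 35
Critical path = longest path = max(14, 35) = 35

35


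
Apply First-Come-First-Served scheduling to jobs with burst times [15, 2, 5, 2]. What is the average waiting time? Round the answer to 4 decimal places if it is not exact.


FCFS order (as given): [15, 2, 5, 2]
Waiting times:
  Job 1: wait = 0
  Job 2: wait = 15
  Job 3: wait = 17
  Job 4: wait = 22
Sum of waiting times = 54
Average waiting time = 54/4 = 13.5

13.5


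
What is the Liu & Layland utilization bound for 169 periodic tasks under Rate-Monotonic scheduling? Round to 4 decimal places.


Compute 2^(1/169) = 1.0041098851
Subtract 1: 1.0041098851 - 1 = 0.0041098851
Multiply by n: 169 * 0.0041098851 = 0.6945705819
Round to 4 dp: 0.6946

0.6946


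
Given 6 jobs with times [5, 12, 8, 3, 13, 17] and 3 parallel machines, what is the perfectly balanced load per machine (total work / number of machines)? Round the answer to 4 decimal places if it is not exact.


Total processing time = 5 + 12 + 8 + 3 + 13 + 17 = 58
Number of machines = 3
Ideal balanced load = 58 / 3 = 19.3333

19.3333


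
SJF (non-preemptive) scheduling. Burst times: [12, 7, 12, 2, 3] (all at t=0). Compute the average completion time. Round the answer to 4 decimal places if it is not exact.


SJF order (ascending): [2, 3, 7, 12, 12]
Completion times:
  Job 1: burst=2, C=2
  Job 2: burst=3, C=5
  Job 3: burst=7, C=12
  Job 4: burst=12, C=24
  Job 5: burst=12, C=36
Average completion = 79/5 = 15.8

15.8


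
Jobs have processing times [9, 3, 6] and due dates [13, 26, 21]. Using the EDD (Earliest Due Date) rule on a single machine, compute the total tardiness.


Sort by due date (EDD order): [(9, 13), (6, 21), (3, 26)]
Compute completion times and tardiness:
  Job 1: p=9, d=13, C=9, tardiness=max(0,9-13)=0
  Job 2: p=6, d=21, C=15, tardiness=max(0,15-21)=0
  Job 3: p=3, d=26, C=18, tardiness=max(0,18-26)=0
Total tardiness = 0

0


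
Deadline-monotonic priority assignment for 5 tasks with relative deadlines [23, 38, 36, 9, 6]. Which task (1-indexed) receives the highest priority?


Sort tasks by relative deadline (ascending):
  Task 5: deadline = 6
  Task 4: deadline = 9
  Task 1: deadline = 23
  Task 3: deadline = 36
  Task 2: deadline = 38
Priority order (highest first): [5, 4, 1, 3, 2]
Highest priority task = 5

5


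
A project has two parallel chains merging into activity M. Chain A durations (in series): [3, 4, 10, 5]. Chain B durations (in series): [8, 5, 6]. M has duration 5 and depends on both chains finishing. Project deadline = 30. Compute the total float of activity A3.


Forward pass: ES(A3) = sum of predecessors on chain A = 7
EF = ES + duration = 7 + 10 = 17
Backward pass: LF(M) = deadline = 30; LS(M) = 30 - 5 = 25
LF(A3) = LS(M) - sum(successors on chain A) = 25 - 5 = 20
LS = LF - duration = 20 - 10 = 10
Total float = LS - ES = 10 - 7 = 3

3


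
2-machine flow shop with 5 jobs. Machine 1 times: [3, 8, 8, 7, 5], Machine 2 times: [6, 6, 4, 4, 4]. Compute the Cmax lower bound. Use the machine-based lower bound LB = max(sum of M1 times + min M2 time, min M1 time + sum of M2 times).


LB1 = sum(M1 times) + min(M2 times) = 31 + 4 = 35
LB2 = min(M1 times) + sum(M2 times) = 3 + 24 = 27
Lower bound = max(LB1, LB2) = max(35, 27) = 35

35


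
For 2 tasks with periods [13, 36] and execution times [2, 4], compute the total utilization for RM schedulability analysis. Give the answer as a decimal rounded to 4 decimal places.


Compute individual utilizations (exact fractions):
  Task 1: C/T = 2/13 (approx. 0.1538)
  Task 2: C/T = 4/36 = 1/9 (approx. 0.1111)
Total utilization U = 2/13 + 1/9 = 31/117
Rounded to 4 decimal places: U = 0.2650
RM (Liu & Layland) bound for 2 tasks = 0.828427; compare with U = 31/117 (approx. 0.264957)
U <= bound, so schedulable by RM sufficient condition.

0.2650


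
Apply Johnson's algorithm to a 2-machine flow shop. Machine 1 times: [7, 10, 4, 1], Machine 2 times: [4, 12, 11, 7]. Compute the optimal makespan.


Apply Johnson's rule:
  Group 1 (a <= b): [(4, 1, 7), (3, 4, 11), (2, 10, 12)]
  Group 2 (a > b): [(1, 7, 4)]
Optimal job order: [4, 3, 2, 1]
Schedule:
  Job 4: M1 done at 1, M2 done at 8
  Job 3: M1 done at 5, M2 done at 19
  Job 2: M1 done at 15, M2 done at 31
  Job 1: M1 done at 22, M2 done at 35
Makespan = 35

35


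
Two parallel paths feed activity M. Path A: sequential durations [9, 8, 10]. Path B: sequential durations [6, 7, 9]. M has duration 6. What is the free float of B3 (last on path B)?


ES(B3) = sum of predecessors on chain B = 13
EF(B3) = ES + duration = 13 + 9 = 22
Successor of B3 is M. ES(M) = max(sum(A), sum(B)) = max(27, 22) = 27
Free float = ES(successor) - EF(current) = 27 - 22 = 5

5


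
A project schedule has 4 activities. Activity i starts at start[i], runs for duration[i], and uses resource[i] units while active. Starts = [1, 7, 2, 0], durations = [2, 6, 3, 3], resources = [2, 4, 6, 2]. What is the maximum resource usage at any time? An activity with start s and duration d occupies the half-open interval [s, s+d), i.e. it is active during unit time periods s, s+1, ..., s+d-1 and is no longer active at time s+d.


Each activity i is active on [start_i, start_i + duration_i).
Compute total resource usage per time slot:
  t=0: active resources = [2], total = 2
  t=1: active resources = [2, 2], total = 4
  t=2: active resources = [2, 6, 2], total = 10
  t=3: active resources = [6], total = 6
  t=4: active resources = [6], total = 6
  t=5: active resources = [], total = 0
  t=6: active resources = [], total = 0
  t=7: active resources = [4], total = 4
  t=8: active resources = [4], total = 4
  t=9: active resources = [4], total = 4
  t=10: active resources = [4], total = 4
  t=11: active resources = [4], total = 4
  t=12: active resources = [4], total = 4
Peak resource demand = 10

10


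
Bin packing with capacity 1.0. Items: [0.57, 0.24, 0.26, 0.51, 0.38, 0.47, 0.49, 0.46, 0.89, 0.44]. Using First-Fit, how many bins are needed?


Place items sequentially using First-Fit:
  Item 0.57 -> new Bin 1
  Item 0.24 -> Bin 1 (now 0.81)
  Item 0.26 -> new Bin 2
  Item 0.51 -> Bin 2 (now 0.77)
  Item 0.38 -> new Bin 3
  Item 0.47 -> Bin 3 (now 0.85)
  Item 0.49 -> new Bin 4
  Item 0.46 -> Bin 4 (now 0.95)
  Item 0.89 -> new Bin 5
  Item 0.44 -> new Bin 6
Total bins used = 6

6


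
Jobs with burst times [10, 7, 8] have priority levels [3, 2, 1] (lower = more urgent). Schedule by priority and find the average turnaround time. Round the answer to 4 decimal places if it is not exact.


Sort by priority (ascending = highest first):
Order: [(1, 8), (2, 7), (3, 10)]
Completion times:
  Priority 1, burst=8, C=8
  Priority 2, burst=7, C=15
  Priority 3, burst=10, C=25
Average turnaround = 48/3 = 16.0

16.0


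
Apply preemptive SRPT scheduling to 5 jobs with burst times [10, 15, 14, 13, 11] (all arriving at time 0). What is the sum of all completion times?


Since all jobs arrive at t=0, SRPT equals SPT ordering.
SPT order: [10, 11, 13, 14, 15]
Completion times:
  Job 1: p=10, C=10
  Job 2: p=11, C=21
  Job 3: p=13, C=34
  Job 4: p=14, C=48
  Job 5: p=15, C=63
Total completion time = 10 + 21 + 34 + 48 + 63 = 176

176


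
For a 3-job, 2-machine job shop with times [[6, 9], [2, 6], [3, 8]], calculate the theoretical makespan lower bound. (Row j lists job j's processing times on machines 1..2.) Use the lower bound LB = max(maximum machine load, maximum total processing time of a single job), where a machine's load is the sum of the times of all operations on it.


Machine loads:
  Machine 1: 6 + 2 + 3 = 11
  Machine 2: 9 + 6 + 8 = 23
Max machine load = 23
Job totals:
  Job 1: 15
  Job 2: 8
  Job 3: 11
Max job total = 15
Lower bound = max(23, 15) = 23

23


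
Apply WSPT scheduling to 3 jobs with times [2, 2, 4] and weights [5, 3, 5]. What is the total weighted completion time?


Compute p/w ratios and sort ascending (WSPT): [(2, 5), (2, 3), (4, 5)]
Compute weighted completion times:
  Job (p=2,w=5): C=2, w*C=5*2=10
  Job (p=2,w=3): C=4, w*C=3*4=12
  Job (p=4,w=5): C=8, w*C=5*8=40
Total weighted completion time = 62

62


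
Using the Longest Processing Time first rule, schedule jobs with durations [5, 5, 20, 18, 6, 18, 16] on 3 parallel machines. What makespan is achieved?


Sort jobs in decreasing order (LPT): [20, 18, 18, 16, 6, 5, 5]
Assign each job to the least loaded machine:
  Machine 1: jobs [20, 5], load = 25
  Machine 2: jobs [18, 16], load = 34
  Machine 3: jobs [18, 6, 5], load = 29
Makespan = max load = 34

34


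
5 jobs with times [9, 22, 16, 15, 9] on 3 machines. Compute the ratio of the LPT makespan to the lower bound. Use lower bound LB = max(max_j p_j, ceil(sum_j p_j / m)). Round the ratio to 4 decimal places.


LPT order: [22, 16, 15, 9, 9]
Machine loads after assignment: [22, 25, 24]
LPT makespan = 25
Lower bound = max(max_job, ceil(total/3)) = max(22, 24) = 24
Ratio = 25 / 24 = 1.0417

1.0417


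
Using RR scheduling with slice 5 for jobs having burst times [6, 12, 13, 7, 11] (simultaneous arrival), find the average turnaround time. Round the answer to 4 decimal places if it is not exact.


Time quantum = 5
Execution trace:
  J1 runs 5 units, time = 5
  J2 runs 5 units, time = 10
  J3 runs 5 units, time = 15
  J4 runs 5 units, time = 20
  J5 runs 5 units, time = 25
  J1 runs 1 units, time = 26
  J2 runs 5 units, time = 31
  J3 runs 5 units, time = 36
  J4 runs 2 units, time = 38
  J5 runs 5 units, time = 43
  J2 runs 2 units, time = 45
  J3 runs 3 units, time = 48
  J5 runs 1 units, time = 49
Finish times: [26, 45, 48, 38, 49]
Average turnaround = 206/5 = 41.2

41.2


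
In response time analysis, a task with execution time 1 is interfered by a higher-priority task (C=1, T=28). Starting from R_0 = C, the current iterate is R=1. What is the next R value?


R_next = C + ceil(R_prev / T_hp) * C_hp
ceil(1 / 28) = ceil(0.0357) = 1
Interference = 1 * 1 = 1
R_next = 1 + 1 = 2

2


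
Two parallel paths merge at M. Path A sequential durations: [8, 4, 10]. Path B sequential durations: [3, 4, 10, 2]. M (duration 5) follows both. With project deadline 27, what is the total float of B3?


Forward pass: ES(B3) = sum of predecessors on chain B = 7
EF = ES + duration = 7 + 10 = 17
Backward pass: LF(M) = deadline = 27; LS(M) = 27 - 5 = 22
LF(B3) = LS(M) - sum(successors on chain B) = 22 - 2 = 20
LS = LF - duration = 20 - 10 = 10
Total float = LS - ES = 10 - 7 = 3

3


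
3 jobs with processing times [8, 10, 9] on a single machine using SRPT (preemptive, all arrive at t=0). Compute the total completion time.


Since all jobs arrive at t=0, SRPT equals SPT ordering.
SPT order: [8, 9, 10]
Completion times:
  Job 1: p=8, C=8
  Job 2: p=9, C=17
  Job 3: p=10, C=27
Total completion time = 8 + 17 + 27 = 52

52


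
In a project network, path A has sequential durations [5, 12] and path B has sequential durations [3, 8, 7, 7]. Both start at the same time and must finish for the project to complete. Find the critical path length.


Path A total = 5 + 12 = 17
Path B total = 3 + 8 + 7 + 7 = 25
Critical path = longest path = max(17, 25) = 25

25


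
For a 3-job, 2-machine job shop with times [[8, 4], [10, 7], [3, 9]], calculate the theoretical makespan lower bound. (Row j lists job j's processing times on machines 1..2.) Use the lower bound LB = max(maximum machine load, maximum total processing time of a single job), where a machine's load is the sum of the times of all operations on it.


Machine loads:
  Machine 1: 8 + 10 + 3 = 21
  Machine 2: 4 + 7 + 9 = 20
Max machine load = 21
Job totals:
  Job 1: 12
  Job 2: 17
  Job 3: 12
Max job total = 17
Lower bound = max(21, 17) = 21

21


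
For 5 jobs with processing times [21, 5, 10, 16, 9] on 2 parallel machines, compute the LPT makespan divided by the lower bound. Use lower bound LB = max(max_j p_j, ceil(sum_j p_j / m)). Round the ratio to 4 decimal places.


LPT order: [21, 16, 10, 9, 5]
Machine loads after assignment: [30, 31]
LPT makespan = 31
Lower bound = max(max_job, ceil(total/2)) = max(21, 31) = 31
Ratio = 31 / 31 = 1.0

1.0


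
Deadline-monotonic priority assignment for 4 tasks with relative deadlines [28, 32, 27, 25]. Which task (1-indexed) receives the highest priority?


Sort tasks by relative deadline (ascending):
  Task 4: deadline = 25
  Task 3: deadline = 27
  Task 1: deadline = 28
  Task 2: deadline = 32
Priority order (highest first): [4, 3, 1, 2]
Highest priority task = 4

4


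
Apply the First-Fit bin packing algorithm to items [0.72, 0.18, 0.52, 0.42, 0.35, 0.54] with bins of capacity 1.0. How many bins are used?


Place items sequentially using First-Fit:
  Item 0.72 -> new Bin 1
  Item 0.18 -> Bin 1 (now 0.9)
  Item 0.52 -> new Bin 2
  Item 0.42 -> Bin 2 (now 0.94)
  Item 0.35 -> new Bin 3
  Item 0.54 -> Bin 3 (now 0.89)
Total bins used = 3

3


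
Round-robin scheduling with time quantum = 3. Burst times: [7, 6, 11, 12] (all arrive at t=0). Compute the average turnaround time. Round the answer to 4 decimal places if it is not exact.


Time quantum = 3
Execution trace:
  J1 runs 3 units, time = 3
  J2 runs 3 units, time = 6
  J3 runs 3 units, time = 9
  J4 runs 3 units, time = 12
  J1 runs 3 units, time = 15
  J2 runs 3 units, time = 18
  J3 runs 3 units, time = 21
  J4 runs 3 units, time = 24
  J1 runs 1 units, time = 25
  J3 runs 3 units, time = 28
  J4 runs 3 units, time = 31
  J3 runs 2 units, time = 33
  J4 runs 3 units, time = 36
Finish times: [25, 18, 33, 36]
Average turnaround = 112/4 = 28.0

28.0


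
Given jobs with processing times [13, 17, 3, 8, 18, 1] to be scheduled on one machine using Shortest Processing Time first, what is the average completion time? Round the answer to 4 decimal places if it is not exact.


Sort jobs by processing time (SPT order): [1, 3, 8, 13, 17, 18]
Compute completion times sequentially:
  Job 1: processing = 1, completes at 1
  Job 2: processing = 3, completes at 4
  Job 3: processing = 8, completes at 12
  Job 4: processing = 13, completes at 25
  Job 5: processing = 17, completes at 42
  Job 6: processing = 18, completes at 60
Sum of completion times = 144
Average completion time = 144/6 = 24.0

24.0


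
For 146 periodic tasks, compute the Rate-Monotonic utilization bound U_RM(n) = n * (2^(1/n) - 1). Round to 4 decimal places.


Compute 2^(1/146) = 1.0047588711
Subtract 1: 1.0047588711 - 1 = 0.0047588711
Multiply by n: 146 * 0.0047588711 = 0.6947951806
Round to 4 dp: 0.6948

0.6948


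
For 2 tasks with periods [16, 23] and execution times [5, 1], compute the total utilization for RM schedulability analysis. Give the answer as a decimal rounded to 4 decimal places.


Compute individual utilizations (exact fractions):
  Task 1: C/T = 5/16 (approx. 0.3125)
  Task 2: C/T = 1/23 (approx. 0.0435)
Total utilization U = 5/16 + 1/23 = 131/368
Rounded to 4 decimal places: U = 0.3560
RM (Liu & Layland) bound for 2 tasks = 0.828427; compare with U = 131/368 (approx. 0.355978)
U <= bound, so schedulable by RM sufficient condition.

0.3560


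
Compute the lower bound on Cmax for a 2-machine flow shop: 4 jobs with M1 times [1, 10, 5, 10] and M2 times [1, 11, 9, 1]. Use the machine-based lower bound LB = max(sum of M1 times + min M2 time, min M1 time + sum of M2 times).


LB1 = sum(M1 times) + min(M2 times) = 26 + 1 = 27
LB2 = min(M1 times) + sum(M2 times) = 1 + 22 = 23
Lower bound = max(LB1, LB2) = max(27, 23) = 27

27


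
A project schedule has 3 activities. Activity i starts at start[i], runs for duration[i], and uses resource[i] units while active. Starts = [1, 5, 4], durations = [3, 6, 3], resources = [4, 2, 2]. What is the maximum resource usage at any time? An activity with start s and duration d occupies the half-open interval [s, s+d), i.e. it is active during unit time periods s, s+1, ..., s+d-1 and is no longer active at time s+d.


Each activity i is active on [start_i, start_i + duration_i).
Compute total resource usage per time slot:
  t=0: active resources = [], total = 0
  t=1: active resources = [4], total = 4
  t=2: active resources = [4], total = 4
  t=3: active resources = [4], total = 4
  t=4: active resources = [2], total = 2
  t=5: active resources = [2, 2], total = 4
  t=6: active resources = [2, 2], total = 4
  t=7: active resources = [2], total = 2
  t=8: active resources = [2], total = 2
  t=9: active resources = [2], total = 2
  t=10: active resources = [2], total = 2
Peak resource demand = 4

4


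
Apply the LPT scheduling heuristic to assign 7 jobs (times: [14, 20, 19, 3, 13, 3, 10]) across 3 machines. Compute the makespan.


Sort jobs in decreasing order (LPT): [20, 19, 14, 13, 10, 3, 3]
Assign each job to the least loaded machine:
  Machine 1: jobs [20, 3, 3], load = 26
  Machine 2: jobs [19, 10], load = 29
  Machine 3: jobs [14, 13], load = 27
Makespan = max load = 29

29


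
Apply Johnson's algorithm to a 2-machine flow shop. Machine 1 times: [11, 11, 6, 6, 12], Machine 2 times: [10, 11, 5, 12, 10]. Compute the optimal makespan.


Apply Johnson's rule:
  Group 1 (a <= b): [(4, 6, 12), (2, 11, 11)]
  Group 2 (a > b): [(1, 11, 10), (5, 12, 10), (3, 6, 5)]
Optimal job order: [4, 2, 1, 5, 3]
Schedule:
  Job 4: M1 done at 6, M2 done at 18
  Job 2: M1 done at 17, M2 done at 29
  Job 1: M1 done at 28, M2 done at 39
  Job 5: M1 done at 40, M2 done at 50
  Job 3: M1 done at 46, M2 done at 55
Makespan = 55

55


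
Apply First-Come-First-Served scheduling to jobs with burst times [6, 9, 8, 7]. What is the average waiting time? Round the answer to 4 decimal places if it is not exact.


FCFS order (as given): [6, 9, 8, 7]
Waiting times:
  Job 1: wait = 0
  Job 2: wait = 6
  Job 3: wait = 15
  Job 4: wait = 23
Sum of waiting times = 44
Average waiting time = 44/4 = 11.0

11.0


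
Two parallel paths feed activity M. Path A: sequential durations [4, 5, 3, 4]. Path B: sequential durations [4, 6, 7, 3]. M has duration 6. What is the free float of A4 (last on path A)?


ES(A4) = sum of predecessors on chain A = 12
EF(A4) = ES + duration = 12 + 4 = 16
Successor of A4 is M. ES(M) = max(sum(A), sum(B)) = max(16, 20) = 20
Free float = ES(successor) - EF(current) = 20 - 16 = 4

4


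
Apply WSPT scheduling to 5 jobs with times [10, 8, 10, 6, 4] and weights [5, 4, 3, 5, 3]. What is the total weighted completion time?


Compute p/w ratios and sort ascending (WSPT): [(6, 5), (4, 3), (10, 5), (8, 4), (10, 3)]
Compute weighted completion times:
  Job (p=6,w=5): C=6, w*C=5*6=30
  Job (p=4,w=3): C=10, w*C=3*10=30
  Job (p=10,w=5): C=20, w*C=5*20=100
  Job (p=8,w=4): C=28, w*C=4*28=112
  Job (p=10,w=3): C=38, w*C=3*38=114
Total weighted completion time = 386

386


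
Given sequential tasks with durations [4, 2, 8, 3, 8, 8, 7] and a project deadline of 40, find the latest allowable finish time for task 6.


LF(activity 6) = deadline - sum of successor durations
Successors: activities 7 through 7 with durations [7]
Sum of successor durations = 7
LF = 40 - 7 = 33

33


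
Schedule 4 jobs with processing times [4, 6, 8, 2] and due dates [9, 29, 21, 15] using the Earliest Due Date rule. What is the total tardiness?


Sort by due date (EDD order): [(4, 9), (2, 15), (8, 21), (6, 29)]
Compute completion times and tardiness:
  Job 1: p=4, d=9, C=4, tardiness=max(0,4-9)=0
  Job 2: p=2, d=15, C=6, tardiness=max(0,6-15)=0
  Job 3: p=8, d=21, C=14, tardiness=max(0,14-21)=0
  Job 4: p=6, d=29, C=20, tardiness=max(0,20-29)=0
Total tardiness = 0

0


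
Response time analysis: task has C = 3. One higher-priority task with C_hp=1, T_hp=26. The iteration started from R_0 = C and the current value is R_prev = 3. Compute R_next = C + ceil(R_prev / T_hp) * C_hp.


R_next = C + ceil(R_prev / T_hp) * C_hp
ceil(3 / 26) = ceil(0.1154) = 1
Interference = 1 * 1 = 1
R_next = 3 + 1 = 4

4


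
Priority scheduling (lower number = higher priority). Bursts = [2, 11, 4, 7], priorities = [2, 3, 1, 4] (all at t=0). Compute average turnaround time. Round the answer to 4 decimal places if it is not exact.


Sort by priority (ascending = highest first):
Order: [(1, 4), (2, 2), (3, 11), (4, 7)]
Completion times:
  Priority 1, burst=4, C=4
  Priority 2, burst=2, C=6
  Priority 3, burst=11, C=17
  Priority 4, burst=7, C=24
Average turnaround = 51/4 = 12.75

12.75


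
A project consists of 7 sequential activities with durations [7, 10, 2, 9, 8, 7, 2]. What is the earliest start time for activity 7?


Activity 7 starts after activities 1 through 6 complete.
Predecessor durations: [7, 10, 2, 9, 8, 7]
ES = 7 + 10 + 2 + 9 + 8 + 7 = 43

43


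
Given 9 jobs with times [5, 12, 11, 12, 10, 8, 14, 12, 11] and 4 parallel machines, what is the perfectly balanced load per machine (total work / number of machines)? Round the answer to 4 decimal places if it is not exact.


Total processing time = 5 + 12 + 11 + 12 + 10 + 8 + 14 + 12 + 11 = 95
Number of machines = 4
Ideal balanced load = 95 / 4 = 23.75

23.75


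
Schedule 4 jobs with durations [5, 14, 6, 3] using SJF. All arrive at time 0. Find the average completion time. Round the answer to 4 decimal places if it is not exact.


SJF order (ascending): [3, 5, 6, 14]
Completion times:
  Job 1: burst=3, C=3
  Job 2: burst=5, C=8
  Job 3: burst=6, C=14
  Job 4: burst=14, C=28
Average completion = 53/4 = 13.25

13.25


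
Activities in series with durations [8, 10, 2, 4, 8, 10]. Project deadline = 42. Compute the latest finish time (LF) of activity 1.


LF(activity 1) = deadline - sum of successor durations
Successors: activities 2 through 6 with durations [10, 2, 4, 8, 10]
Sum of successor durations = 34
LF = 42 - 34 = 8

8


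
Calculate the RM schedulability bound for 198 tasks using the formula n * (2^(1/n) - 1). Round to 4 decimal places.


Compute 2^(1/198) = 1.0035068781
Subtract 1: 1.0035068781 - 1 = 0.0035068781
Multiply by n: 198 * 0.0035068781 = 0.6943618638
Round to 4 dp: 0.6944

0.6944


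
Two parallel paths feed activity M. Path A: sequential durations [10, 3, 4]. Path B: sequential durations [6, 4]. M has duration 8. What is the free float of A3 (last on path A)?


ES(A3) = sum of predecessors on chain A = 13
EF(A3) = ES + duration = 13 + 4 = 17
Successor of A3 is M. ES(M) = max(sum(A), sum(B)) = max(17, 10) = 17
Free float = ES(successor) - EF(current) = 17 - 17 = 0

0


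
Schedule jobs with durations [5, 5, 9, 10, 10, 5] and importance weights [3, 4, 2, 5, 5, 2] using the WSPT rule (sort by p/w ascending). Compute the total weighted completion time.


Compute p/w ratios and sort ascending (WSPT): [(5, 4), (5, 3), (10, 5), (10, 5), (5, 2), (9, 2)]
Compute weighted completion times:
  Job (p=5,w=4): C=5, w*C=4*5=20
  Job (p=5,w=3): C=10, w*C=3*10=30
  Job (p=10,w=5): C=20, w*C=5*20=100
  Job (p=10,w=5): C=30, w*C=5*30=150
  Job (p=5,w=2): C=35, w*C=2*35=70
  Job (p=9,w=2): C=44, w*C=2*44=88
Total weighted completion time = 458

458


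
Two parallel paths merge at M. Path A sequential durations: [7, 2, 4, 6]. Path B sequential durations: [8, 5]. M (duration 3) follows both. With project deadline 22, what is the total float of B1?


Forward pass: ES(B1) = sum of predecessors on chain B = 0
EF = ES + duration = 0 + 8 = 8
Backward pass: LF(M) = deadline = 22; LS(M) = 22 - 3 = 19
LF(B1) = LS(M) - sum(successors on chain B) = 19 - 5 = 14
LS = LF - duration = 14 - 8 = 6
Total float = LS - ES = 6 - 0 = 6

6


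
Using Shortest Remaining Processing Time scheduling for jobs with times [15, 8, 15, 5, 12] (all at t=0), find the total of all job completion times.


Since all jobs arrive at t=0, SRPT equals SPT ordering.
SPT order: [5, 8, 12, 15, 15]
Completion times:
  Job 1: p=5, C=5
  Job 2: p=8, C=13
  Job 3: p=12, C=25
  Job 4: p=15, C=40
  Job 5: p=15, C=55
Total completion time = 5 + 13 + 25 + 40 + 55 = 138

138


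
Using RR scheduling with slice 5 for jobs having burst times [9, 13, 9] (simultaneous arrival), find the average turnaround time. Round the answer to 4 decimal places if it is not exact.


Time quantum = 5
Execution trace:
  J1 runs 5 units, time = 5
  J2 runs 5 units, time = 10
  J3 runs 5 units, time = 15
  J1 runs 4 units, time = 19
  J2 runs 5 units, time = 24
  J3 runs 4 units, time = 28
  J2 runs 3 units, time = 31
Finish times: [19, 31, 28]
Average turnaround = 78/3 = 26.0

26.0


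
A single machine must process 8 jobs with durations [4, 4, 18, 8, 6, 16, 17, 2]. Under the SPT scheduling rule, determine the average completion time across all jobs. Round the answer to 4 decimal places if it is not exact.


Sort jobs by processing time (SPT order): [2, 4, 4, 6, 8, 16, 17, 18]
Compute completion times sequentially:
  Job 1: processing = 2, completes at 2
  Job 2: processing = 4, completes at 6
  Job 3: processing = 4, completes at 10
  Job 4: processing = 6, completes at 16
  Job 5: processing = 8, completes at 24
  Job 6: processing = 16, completes at 40
  Job 7: processing = 17, completes at 57
  Job 8: processing = 18, completes at 75
Sum of completion times = 230
Average completion time = 230/8 = 28.75

28.75


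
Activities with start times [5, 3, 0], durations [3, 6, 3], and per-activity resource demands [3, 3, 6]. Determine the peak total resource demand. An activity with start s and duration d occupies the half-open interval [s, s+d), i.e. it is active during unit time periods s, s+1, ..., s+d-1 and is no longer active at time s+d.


Each activity i is active on [start_i, start_i + duration_i).
Compute total resource usage per time slot:
  t=0: active resources = [6], total = 6
  t=1: active resources = [6], total = 6
  t=2: active resources = [6], total = 6
  t=3: active resources = [3], total = 3
  t=4: active resources = [3], total = 3
  t=5: active resources = [3, 3], total = 6
  t=6: active resources = [3, 3], total = 6
  t=7: active resources = [3, 3], total = 6
  t=8: active resources = [3], total = 3
Peak resource demand = 6

6


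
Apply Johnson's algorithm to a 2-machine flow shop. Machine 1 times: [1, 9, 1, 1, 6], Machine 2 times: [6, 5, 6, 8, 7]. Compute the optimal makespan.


Apply Johnson's rule:
  Group 1 (a <= b): [(1, 1, 6), (3, 1, 6), (4, 1, 8), (5, 6, 7)]
  Group 2 (a > b): [(2, 9, 5)]
Optimal job order: [1, 3, 4, 5, 2]
Schedule:
  Job 1: M1 done at 1, M2 done at 7
  Job 3: M1 done at 2, M2 done at 13
  Job 4: M1 done at 3, M2 done at 21
  Job 5: M1 done at 9, M2 done at 28
  Job 2: M1 done at 18, M2 done at 33
Makespan = 33

33


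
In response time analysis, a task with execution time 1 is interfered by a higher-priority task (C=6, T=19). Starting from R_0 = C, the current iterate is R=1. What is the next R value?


R_next = C + ceil(R_prev / T_hp) * C_hp
ceil(1 / 19) = ceil(0.0526) = 1
Interference = 1 * 6 = 6
R_next = 1 + 6 = 7

7


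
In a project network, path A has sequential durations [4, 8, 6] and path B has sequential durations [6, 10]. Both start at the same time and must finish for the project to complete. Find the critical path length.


Path A total = 4 + 8 + 6 = 18
Path B total = 6 + 10 = 16
Critical path = longest path = max(18, 16) = 18

18


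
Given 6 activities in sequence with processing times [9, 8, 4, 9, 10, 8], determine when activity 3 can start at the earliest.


Activity 3 starts after activities 1 through 2 complete.
Predecessor durations: [9, 8]
ES = 9 + 8 = 17

17


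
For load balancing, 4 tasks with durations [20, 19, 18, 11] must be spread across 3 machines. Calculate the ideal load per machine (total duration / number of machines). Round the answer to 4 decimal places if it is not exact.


Total processing time = 20 + 19 + 18 + 11 = 68
Number of machines = 3
Ideal balanced load = 68 / 3 = 22.6667

22.6667


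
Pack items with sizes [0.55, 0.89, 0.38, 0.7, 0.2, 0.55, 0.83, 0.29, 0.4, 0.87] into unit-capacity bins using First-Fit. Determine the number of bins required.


Place items sequentially using First-Fit:
  Item 0.55 -> new Bin 1
  Item 0.89 -> new Bin 2
  Item 0.38 -> Bin 1 (now 0.93)
  Item 0.7 -> new Bin 3
  Item 0.2 -> Bin 3 (now 0.9)
  Item 0.55 -> new Bin 4
  Item 0.83 -> new Bin 5
  Item 0.29 -> Bin 4 (now 0.84)
  Item 0.4 -> new Bin 6
  Item 0.87 -> new Bin 7
Total bins used = 7

7


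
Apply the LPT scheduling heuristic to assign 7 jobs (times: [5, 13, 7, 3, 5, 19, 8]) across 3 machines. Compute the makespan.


Sort jobs in decreasing order (LPT): [19, 13, 8, 7, 5, 5, 3]
Assign each job to the least loaded machine:
  Machine 1: jobs [19], load = 19
  Machine 2: jobs [13, 5, 3], load = 21
  Machine 3: jobs [8, 7, 5], load = 20
Makespan = max load = 21

21


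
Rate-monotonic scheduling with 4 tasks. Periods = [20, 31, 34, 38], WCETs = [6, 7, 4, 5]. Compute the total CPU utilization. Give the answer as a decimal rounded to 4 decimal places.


Compute individual utilizations (exact fractions):
  Task 1: C/T = 6/20 = 3/10 (approx. 0.3)
  Task 2: C/T = 7/31 (approx. 0.2258)
  Task 3: C/T = 4/34 = 2/17 (approx. 0.1176)
  Task 4: C/T = 5/38 (approx. 0.1316)
Total utilization U = 3/10 + 7/31 + 2/17 + 5/38 = 38802/50065
Rounded to 4 decimal places: U = 0.7750
RM (Liu & Layland) bound for 4 tasks = 0.756828; compare with U = 38802/50065 (approx. 0.775032)
bound < U <= 1, so the RM sufficient condition is not met (inconclusive; an exact test such as response-time analysis is needed).

0.7750


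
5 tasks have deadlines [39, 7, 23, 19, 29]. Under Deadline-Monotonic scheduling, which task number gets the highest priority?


Sort tasks by relative deadline (ascending):
  Task 2: deadline = 7
  Task 4: deadline = 19
  Task 3: deadline = 23
  Task 5: deadline = 29
  Task 1: deadline = 39
Priority order (highest first): [2, 4, 3, 5, 1]
Highest priority task = 2

2


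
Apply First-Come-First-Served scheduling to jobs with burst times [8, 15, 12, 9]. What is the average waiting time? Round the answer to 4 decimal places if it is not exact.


FCFS order (as given): [8, 15, 12, 9]
Waiting times:
  Job 1: wait = 0
  Job 2: wait = 8
  Job 3: wait = 23
  Job 4: wait = 35
Sum of waiting times = 66
Average waiting time = 66/4 = 16.5

16.5


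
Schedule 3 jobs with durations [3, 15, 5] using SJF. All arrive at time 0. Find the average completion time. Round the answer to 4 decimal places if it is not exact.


SJF order (ascending): [3, 5, 15]
Completion times:
  Job 1: burst=3, C=3
  Job 2: burst=5, C=8
  Job 3: burst=15, C=23
Average completion = 34/3 = 11.3333

11.3333


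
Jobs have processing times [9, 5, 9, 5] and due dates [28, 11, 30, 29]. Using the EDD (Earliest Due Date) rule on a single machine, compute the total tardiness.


Sort by due date (EDD order): [(5, 11), (9, 28), (5, 29), (9, 30)]
Compute completion times and tardiness:
  Job 1: p=5, d=11, C=5, tardiness=max(0,5-11)=0
  Job 2: p=9, d=28, C=14, tardiness=max(0,14-28)=0
  Job 3: p=5, d=29, C=19, tardiness=max(0,19-29)=0
  Job 4: p=9, d=30, C=28, tardiness=max(0,28-30)=0
Total tardiness = 0

0


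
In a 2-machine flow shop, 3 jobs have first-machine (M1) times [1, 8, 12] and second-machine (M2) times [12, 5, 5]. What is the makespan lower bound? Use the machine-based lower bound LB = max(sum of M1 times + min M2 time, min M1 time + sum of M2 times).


LB1 = sum(M1 times) + min(M2 times) = 21 + 5 = 26
LB2 = min(M1 times) + sum(M2 times) = 1 + 22 = 23
Lower bound = max(LB1, LB2) = max(26, 23) = 26

26


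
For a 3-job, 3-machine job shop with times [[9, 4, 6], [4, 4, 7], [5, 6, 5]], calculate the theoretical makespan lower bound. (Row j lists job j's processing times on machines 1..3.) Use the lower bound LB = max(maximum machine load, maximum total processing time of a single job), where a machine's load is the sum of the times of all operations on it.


Machine loads:
  Machine 1: 9 + 4 + 5 = 18
  Machine 2: 4 + 4 + 6 = 14
  Machine 3: 6 + 7 + 5 = 18
Max machine load = 18
Job totals:
  Job 1: 19
  Job 2: 15
  Job 3: 16
Max job total = 19
Lower bound = max(18, 19) = 19

19


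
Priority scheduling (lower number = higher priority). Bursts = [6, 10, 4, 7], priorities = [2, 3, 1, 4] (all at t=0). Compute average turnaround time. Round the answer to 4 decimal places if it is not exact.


Sort by priority (ascending = highest first):
Order: [(1, 4), (2, 6), (3, 10), (4, 7)]
Completion times:
  Priority 1, burst=4, C=4
  Priority 2, burst=6, C=10
  Priority 3, burst=10, C=20
  Priority 4, burst=7, C=27
Average turnaround = 61/4 = 15.25

15.25


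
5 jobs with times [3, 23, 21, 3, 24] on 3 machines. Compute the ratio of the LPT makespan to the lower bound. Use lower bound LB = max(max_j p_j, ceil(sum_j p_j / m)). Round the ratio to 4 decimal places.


LPT order: [24, 23, 21, 3, 3]
Machine loads after assignment: [24, 26, 24]
LPT makespan = 26
Lower bound = max(max_job, ceil(total/3)) = max(24, 25) = 25
Ratio = 26 / 25 = 1.04

1.04


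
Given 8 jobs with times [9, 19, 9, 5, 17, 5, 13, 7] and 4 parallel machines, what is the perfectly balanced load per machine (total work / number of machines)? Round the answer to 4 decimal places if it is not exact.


Total processing time = 9 + 19 + 9 + 5 + 17 + 5 + 13 + 7 = 84
Number of machines = 4
Ideal balanced load = 84 / 4 = 21.0

21.0


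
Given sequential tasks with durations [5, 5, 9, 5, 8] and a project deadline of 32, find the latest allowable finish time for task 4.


LF(activity 4) = deadline - sum of successor durations
Successors: activities 5 through 5 with durations [8]
Sum of successor durations = 8
LF = 32 - 8 = 24

24


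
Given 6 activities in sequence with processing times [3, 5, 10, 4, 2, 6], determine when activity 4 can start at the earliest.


Activity 4 starts after activities 1 through 3 complete.
Predecessor durations: [3, 5, 10]
ES = 3 + 5 + 10 = 18

18


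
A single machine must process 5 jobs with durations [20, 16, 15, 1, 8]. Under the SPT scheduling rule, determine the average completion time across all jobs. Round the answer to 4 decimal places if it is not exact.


Sort jobs by processing time (SPT order): [1, 8, 15, 16, 20]
Compute completion times sequentially:
  Job 1: processing = 1, completes at 1
  Job 2: processing = 8, completes at 9
  Job 3: processing = 15, completes at 24
  Job 4: processing = 16, completes at 40
  Job 5: processing = 20, completes at 60
Sum of completion times = 134
Average completion time = 134/5 = 26.8

26.8
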